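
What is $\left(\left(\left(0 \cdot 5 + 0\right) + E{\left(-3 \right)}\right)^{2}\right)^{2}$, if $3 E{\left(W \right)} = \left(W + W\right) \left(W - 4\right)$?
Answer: $38416$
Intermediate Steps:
$E{\left(W \right)} = \frac{2 W \left(-4 + W\right)}{3}$ ($E{\left(W \right)} = \frac{\left(W + W\right) \left(W - 4\right)}{3} = \frac{2 W \left(-4 + W\right)}{3}$)
$\left(\left(\left(0 \cdot 5 + 0\right) + E{\left(-3 \right)}\right)^{2}\right)^{2} = \left(\left(\left(0 \cdot 5 + 0\right) + \frac{2}{3} \left(-3\right) \left(-4 - 3\right)\right)^{2}\right)^{2} = \left(\left(\left(0 + 0\right) + \frac{2}{3} \left(-3\right) \left(-7\right)\right)^{2}\right)^{2} = \left(\left(0 + 14\right)^{2}\right)^{2} = \left(14^{2}\right)^{2} = 196^{2} = 38416$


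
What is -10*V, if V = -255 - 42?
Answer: 2970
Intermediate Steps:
V = -297
-10*V = -10*(-297) = 2970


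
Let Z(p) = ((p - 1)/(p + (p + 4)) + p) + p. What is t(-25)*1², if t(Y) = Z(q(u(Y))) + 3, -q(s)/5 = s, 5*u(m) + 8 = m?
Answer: 2431/35 ≈ 69.457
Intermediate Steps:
u(m) = -8/5 + m/5
q(s) = -5*s
Z(p) = 2*p + (-1 + p)/(4 + 2*p) (Z(p) = ((-1 + p)/(p + (4 + p)) + p) + p = ((-1 + p)/(4 + 2*p) + p) + p = (p + (-1 + p)/(4 + 2*p)) + p = 2*p + (-1 + p)/(4 + 2*p))
t(Y) = 3 + (71 - 9*Y + 4*(8 - Y)²)/(2*(10 - Y)) (t(Y) = (-1 + 4*(-5*(-8/5 + Y/5))² + 9*(-5*(-8/5 + Y/5)))/(2*(2 - 5*(-8/5 + Y/5))) + 3 = (-1 + 4*(8 - Y)² + 9*(8 - Y))/(2*(2 + (8 - Y))) + 3 = (-1 + 4*(8 - Y)² + (72 - 9*Y))/(2*(10 - Y)) + 3 = (71 - 9*Y + 4*(8 - Y)²)/(2*(10 - Y)) + 3 = 3 + (71 - 9*Y + 4*(8 - Y)²)/(2*(10 - Y)))
t(-25)*1² = ((-387 - 4*(-25)² + 79*(-25))/(2*(-10 - 25)))*1² = ((½)*(-387 - 4*625 - 1975)/(-35))*1 = ((½)*(-1/35)*(-387 - 2500 - 1975))*1 = ((½)*(-1/35)*(-4862))*1 = (2431/35)*1 = 2431/35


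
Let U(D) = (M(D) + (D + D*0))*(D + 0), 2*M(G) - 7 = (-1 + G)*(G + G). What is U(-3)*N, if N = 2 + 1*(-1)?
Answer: -75/2 ≈ -37.500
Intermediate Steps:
M(G) = 7/2 + G*(-1 + G) (M(G) = 7/2 + ((-1 + G)*(G + G))/2 = 7/2 + ((-1 + G)*(2*G))/2 = 7/2 + (2*G*(-1 + G))/2 = 7/2 + G*(-1 + G))
N = 1 (N = 2 - 1 = 1)
U(D) = D*(7/2 + D²) (U(D) = ((7/2 + D² - D) + (D + D*0))*(D + 0) = ((7/2 + D² - D) + (D + 0))*D = ((7/2 + D² - D) + D)*D = (7/2 + D²)*D = D*(7/2 + D²))
U(-3)*N = -3*(7/2 + (-3)²)*1 = -3*(7/2 + 9)*1 = -3*25/2*1 = -75/2*1 = -75/2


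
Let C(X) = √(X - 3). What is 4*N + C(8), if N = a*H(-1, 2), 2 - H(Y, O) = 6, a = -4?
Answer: 64 + √5 ≈ 66.236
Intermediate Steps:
C(X) = √(-3 + X)
H(Y, O) = -4 (H(Y, O) = 2 - 1*6 = 2 - 6 = -4)
N = 16 (N = -4*(-4) = 16)
4*N + C(8) = 4*16 + √(-3 + 8) = 64 + √5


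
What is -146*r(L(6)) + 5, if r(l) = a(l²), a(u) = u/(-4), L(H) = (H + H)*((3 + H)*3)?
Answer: 3831629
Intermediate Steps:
L(H) = 2*H*(9 + 3*H) (L(H) = (2*H)*(9 + 3*H) = 2*H*(9 + 3*H))
a(u) = -u/4 (a(u) = u*(-¼) = -u/4)
r(l) = -l²/4
-146*r(L(6)) + 5 = -(-73)*(6*6*(3 + 6))²/2 + 5 = -(-73)*(6*6*9)²/2 + 5 = -(-73)*324²/2 + 5 = -(-73)*104976/2 + 5 = -146*(-26244) + 5 = 3831624 + 5 = 3831629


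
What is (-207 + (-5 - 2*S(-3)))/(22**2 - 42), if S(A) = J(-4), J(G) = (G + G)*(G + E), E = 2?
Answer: -122/221 ≈ -0.55204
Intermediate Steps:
J(G) = 2*G*(2 + G) (J(G) = (G + G)*(G + 2) = (2*G)*(2 + G) = 2*G*(2 + G))
S(A) = 16 (S(A) = 2*(-4)*(2 - 4) = 2*(-4)*(-2) = 16)
(-207 + (-5 - 2*S(-3)))/(22**2 - 42) = (-207 + (-5 - 2*16))/(22**2 - 42) = (-207 + (-5 - 32))/(484 - 42) = (-207 - 37)/442 = -244*1/442 = -122/221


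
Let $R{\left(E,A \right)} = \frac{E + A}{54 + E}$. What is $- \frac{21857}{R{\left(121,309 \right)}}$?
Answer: $- \frac{764995}{86} \approx -8895.3$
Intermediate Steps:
$R{\left(E,A \right)} = \frac{A + E}{54 + E}$
$- \frac{21857}{R{\left(121,309 \right)}} = - \frac{21857}{\frac{1}{54 + 121} \left(309 + 121\right)} = - \frac{21857}{\frac{1}{175} \cdot 430} = - \frac{21857}{\frac{86}{35}} = \left(-21857\right) \frac{35}{86} = - \frac{764995}{86}$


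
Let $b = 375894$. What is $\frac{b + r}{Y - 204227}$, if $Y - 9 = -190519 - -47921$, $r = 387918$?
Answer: $- \frac{190953}{86704} \approx -2.2024$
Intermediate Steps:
$Y = -142589$ ($Y = 9 - 142598 = -142589$)
$\frac{b + r}{Y - 204227} = \frac{375894 + 387918}{-142589 - 204227} = \frac{763812}{-346816} = 763812 \left(- \frac{1}{346816}\right) = - \frac{190953}{86704}$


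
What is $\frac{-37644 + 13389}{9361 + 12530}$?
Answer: $- \frac{8085}{7297} \approx -1.108$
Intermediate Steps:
$\frac{-37644 + 13389}{9361 + 12530} = - \frac{24255}{21891} = \left(-24255\right) \frac{1}{21891} = - \frac{8085}{7297}$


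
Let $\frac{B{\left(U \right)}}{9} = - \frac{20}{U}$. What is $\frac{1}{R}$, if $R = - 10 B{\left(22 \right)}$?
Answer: $\frac{11}{900} \approx 0.012222$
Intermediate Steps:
$B{\left(U \right)} = - \frac{180}{U}$ ($B{\left(U \right)} = 9 \left(- \frac{20}{U}\right) = - \frac{180}{U}$)
$R = \frac{900}{11}$ ($R = - 10 \left(- \frac{180}{22}\right) = - 10 \left(\left(-180\right) \frac{1}{22}\right) = \left(-10\right) \left(- \frac{90}{11}\right) = \frac{900}{11} \approx 81.818$)
$\frac{1}{R} = \frac{1}{\frac{900}{11}} = \frac{11}{900}$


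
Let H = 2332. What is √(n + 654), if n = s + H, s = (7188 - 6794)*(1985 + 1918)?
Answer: 4*√96298 ≈ 1241.3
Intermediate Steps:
s = 1537782 (s = 394*3903 = 1537782)
n = 1540114 (n = 1537782 + 2332 = 1540114)
√(n + 654) = √(1540114 + 654) = √1540768 = 4*√96298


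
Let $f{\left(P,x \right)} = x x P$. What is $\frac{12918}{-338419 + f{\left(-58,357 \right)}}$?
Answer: $- \frac{12918}{7730461} \approx -0.0016711$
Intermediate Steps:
$f{\left(P,x \right)} = P x^{2}$ ($f{\left(P,x \right)} = x P x = P x^{2}$)
$\frac{12918}{-338419 + f{\left(-58,357 \right)}} = \frac{12918}{-338419 - 58 \cdot 357^{2}} = \frac{12918}{-338419 - 7392042} = \frac{12918}{-7730461} = 12918 \left(- \frac{1}{7730461}\right) = - \frac{12918}{7730461}$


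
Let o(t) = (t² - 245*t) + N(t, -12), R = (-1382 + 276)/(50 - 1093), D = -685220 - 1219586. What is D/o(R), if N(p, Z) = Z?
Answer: 21144299003/3004619 ≈ 7037.3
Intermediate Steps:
D = -1904806
R = 158/149 (R = -1106/(-1043) = -1106*(-1/1043) = 158/149 ≈ 1.0604)
o(t) = -12 + t² - 245*t (o(t) = (t² - 245*t) - 12 = -12 + t² - 245*t)
D/o(R) = -1904806/(-12 + (158/149)² - 245*158/149) = -1904806/(-12 + 24964/22201 - 38710/149) = -1904806/(-6009238/22201) = -1904806*(-22201/6009238) = 21144299003/3004619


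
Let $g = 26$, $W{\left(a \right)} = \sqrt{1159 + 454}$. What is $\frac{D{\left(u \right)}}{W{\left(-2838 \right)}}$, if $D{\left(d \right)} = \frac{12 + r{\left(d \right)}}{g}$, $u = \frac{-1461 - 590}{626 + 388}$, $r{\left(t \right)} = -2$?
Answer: $\frac{5 \sqrt{1613}}{20969} \approx 0.0095766$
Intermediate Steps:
$W{\left(a \right)} = \sqrt{1613}$
$u = - \frac{2051}{1014} \approx -2.0227$
$D{\left(d \right)} = \frac{5}{13}$ ($D{\left(d \right)} = \frac{12 - 2}{26} = \frac{1}{26} \cdot 10 = \frac{5}{13}$)
$\frac{D{\left(u \right)}}{W{\left(-2838 \right)}} = \frac{5}{13 \sqrt{1613}} = \frac{5 \frac{\sqrt{1613}}{1613}}{13} = \frac{5 \sqrt{1613}}{20969}$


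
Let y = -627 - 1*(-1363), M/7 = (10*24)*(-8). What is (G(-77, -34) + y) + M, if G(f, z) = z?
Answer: -12738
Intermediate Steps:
M = -13440 (M = 7*((10*24)*(-8)) = 7*(240*(-8)) = 7*(-1920) = -13440)
y = 736 (y = -627 + 1363 = 736)
(G(-77, -34) + y) + M = (-34 + 736) - 13440 = 702 - 13440 = -12738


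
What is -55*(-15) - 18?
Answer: 807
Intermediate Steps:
-55*(-15) - 18 = 825 - 18 = 807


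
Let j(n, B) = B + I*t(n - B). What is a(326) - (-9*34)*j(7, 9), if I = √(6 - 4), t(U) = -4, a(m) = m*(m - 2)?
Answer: 108378 - 1224*√2 ≈ 1.0665e+5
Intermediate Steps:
a(m) = m*(-2 + m)
I = √2 ≈ 1.4142
j(n, B) = B - 4*√2 (j(n, B) = B + √2*(-4) = B - 4*√2)
a(326) - (-9*34)*j(7, 9) = 326*(-2 + 326) - (-9*34)*(9 - 4*√2) = 326*324 - (-306)*(9 - 4*√2) = 105624 - (-2754 + 1224*√2) = 105624 + (2754 - 1224*√2) = 108378 - 1224*√2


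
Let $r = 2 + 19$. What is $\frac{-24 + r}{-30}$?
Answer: $\frac{1}{10} \approx 0.1$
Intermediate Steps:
$r = 21$
$\frac{-24 + r}{-30} = \frac{-24 + 21}{-30} = \left(-3\right) \left(- \frac{1}{30}\right) = \frac{1}{10}$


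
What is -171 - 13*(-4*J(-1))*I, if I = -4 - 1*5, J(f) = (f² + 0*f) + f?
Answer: -171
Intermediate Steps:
J(f) = f + f² (J(f) = (f² + 0) + f = f² + f = f + f²)
I = -9 (I = -4 - 5 = -9)
-171 - 13*(-4*J(-1))*I = -171 - 13*-(-4)*(1 - 1)*(-9) = -171 - 13*-(-4)*0*(-9) = -171 - 13*-4*0*(-9) = -171 - 13*0*(-9) = -171 - 13*0 = -171 - 1*0 = -171 + 0 = -171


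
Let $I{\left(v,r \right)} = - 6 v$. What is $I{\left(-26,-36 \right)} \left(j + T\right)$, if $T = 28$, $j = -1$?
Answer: $4212$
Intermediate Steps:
$I{\left(-26,-36 \right)} \left(j + T\right) = \left(-6\right) \left(-26\right) \left(-1 + 28\right) = 156 \cdot 27 = 4212$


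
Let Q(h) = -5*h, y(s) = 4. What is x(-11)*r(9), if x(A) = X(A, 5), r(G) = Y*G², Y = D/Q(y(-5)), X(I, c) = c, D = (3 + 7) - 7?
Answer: -243/4 ≈ -60.750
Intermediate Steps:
D = 3 (D = 10 - 7 = 3)
Y = -3/20 (Y = 3/((-5*4)) = 3/(-20) = 3*(-1/20) = -3/20 ≈ -0.15000)
r(G) = -3*G²/20
x(A) = 5
x(-11)*r(9) = 5*(-3/20*9²) = 5*(-3/20*81) = 5*(-243/20) = -243/4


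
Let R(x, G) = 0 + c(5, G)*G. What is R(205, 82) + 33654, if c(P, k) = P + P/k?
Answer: 34069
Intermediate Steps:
R(x, G) = G*(5 + 5/G) (R(x, G) = 0 + (5 + 5/G)*G = 0 + G*(5 + 5/G) = G*(5 + 5/G))
R(205, 82) + 33654 = (5 + 5*82) + 33654 = (5 + 410) + 33654 = 415 + 33654 = 34069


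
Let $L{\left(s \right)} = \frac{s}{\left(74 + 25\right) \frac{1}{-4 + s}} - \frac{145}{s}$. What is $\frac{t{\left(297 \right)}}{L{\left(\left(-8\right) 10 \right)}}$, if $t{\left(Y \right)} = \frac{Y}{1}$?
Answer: $\frac{156816}{36797} \approx 4.2617$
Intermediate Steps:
$L{\left(s \right)} = - \frac{145}{s} + s \left(- \frac{4}{99} + \frac{s}{99}\right)$ ($L{\left(s \right)} = \frac{s}{99 \frac{1}{-4 + s}} - \frac{145}{s} = s \left(- \frac{4}{99} + \frac{s}{99}\right) - \frac{145}{s} = - \frac{145}{s} + s \left(- \frac{4}{99} + \frac{s}{99}\right)$)
$t{\left(Y \right)} = Y$ ($t{\left(Y \right)} = Y 1 = Y$)
$\frac{t{\left(297 \right)}}{L{\left(\left(-8\right) 10 \right)}} = \frac{297}{\frac{1}{99} \frac{1}{\left(-8\right) 10} \left(-14355 + \left(\left(-8\right) 10\right)^{2} \left(-4 - 80\right)\right)} = \frac{297}{\frac{1}{99} \frac{1}{-80} \left(-14355 + \left(-80\right)^{2} \left(-4 - 80\right)\right)} = \frac{297}{\frac{1}{99} \left(- \frac{1}{80}\right) \left(-14355 + 6400 \left(-84\right)\right)} = \frac{297}{\frac{1}{99} \left(- \frac{1}{80}\right) \left(-14355 - 537600\right)} = \frac{297}{\frac{1}{99} \left(- \frac{1}{80}\right) \left(-551955\right)} = \frac{297}{\frac{36797}{528}} = 297 \cdot \frac{528}{36797} = \frac{156816}{36797}$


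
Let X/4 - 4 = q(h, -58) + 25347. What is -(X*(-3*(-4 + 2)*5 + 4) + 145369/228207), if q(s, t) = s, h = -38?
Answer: -112231180135/32601 ≈ -3.4426e+6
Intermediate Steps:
X = 101252 (X = 16 + 4*(-38 + 25347) = 16 + 4*25309 = 16 + 101236 = 101252)
-(X*(-3*(-4 + 2)*5 + 4) + 145369/228207) = -(101252*(-3*(-4 + 2)*5 + 4) + 145369/228207) = -(101252*(-3*(-2)*5 + 4) + 145369*(1/228207)) = -(101252*(6*5 + 4) + 20767/32601) = -(101252*(30 + 4) + 20767/32601) = -(101252*34 + 20767/32601) = -(3442568 + 20767/32601) = -1*112231180135/32601 = -112231180135/32601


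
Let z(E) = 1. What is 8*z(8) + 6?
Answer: 14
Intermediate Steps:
8*z(8) + 6 = 8*1 + 6 = 8 + 6 = 14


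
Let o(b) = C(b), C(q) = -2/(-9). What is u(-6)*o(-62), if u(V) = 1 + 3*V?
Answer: -34/9 ≈ -3.7778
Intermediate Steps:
C(q) = 2/9 (C(q) = -2*(-⅑) = 2/9)
o(b) = 2/9
u(-6)*o(-62) = (1 + 3*(-6))*(2/9) = (1 - 18)*(2/9) = -17*2/9 = -34/9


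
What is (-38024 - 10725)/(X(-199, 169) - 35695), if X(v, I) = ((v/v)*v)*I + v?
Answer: 48749/69525 ≈ 0.70117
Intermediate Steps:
X(v, I) = v + I*v (X(v, I) = (1*v)*I + v = v*I + v = I*v + v = v + I*v)
(-38024 - 10725)/(X(-199, 169) - 35695) = (-38024 - 10725)/(-199*(1 + 169) - 35695) = -48749/(-199*170 - 35695) = -48749/(-33830 - 35695) = -48749/(-69525) = -48749*(-1/69525) = 48749/69525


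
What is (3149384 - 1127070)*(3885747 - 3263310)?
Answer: 1258763059218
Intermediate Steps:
(3149384 - 1127070)*(3885747 - 3263310) = 2022314*622437 = 1258763059218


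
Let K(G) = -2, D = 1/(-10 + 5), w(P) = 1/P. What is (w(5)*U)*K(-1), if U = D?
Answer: 2/25 ≈ 0.080000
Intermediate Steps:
D = -⅕ (D = 1/(-5) = -⅕ ≈ -0.20000)
U = -⅕ ≈ -0.20000
(w(5)*U)*K(-1) = (-⅕/5)*(-2) = ((⅕)*(-⅕))*(-2) = -1/25*(-2) = 2/25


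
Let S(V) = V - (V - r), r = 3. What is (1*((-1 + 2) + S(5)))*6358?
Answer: 25432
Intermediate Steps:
S(V) = 3 (S(V) = V - (V - 1*3) = V - (V - 3) = V - (-3 + V) = V + (3 - V) = 3)
(1*((-1 + 2) + S(5)))*6358 = (1*((-1 + 2) + 3))*6358 = (1*(1 + 3))*6358 = (1*4)*6358 = 4*6358 = 25432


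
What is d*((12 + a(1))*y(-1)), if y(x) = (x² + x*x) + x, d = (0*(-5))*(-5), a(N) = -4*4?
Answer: 0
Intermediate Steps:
a(N) = -16
d = 0 (d = 0*(-5) = 0)
y(x) = x + 2*x² (y(x) = (x² + x²) + x = 2*x² + x = x + 2*x²)
d*((12 + a(1))*y(-1)) = 0*((12 - 16)*(-(1 + 2*(-1)))) = 0*(-(-4)*(1 - 2)) = 0*(-(-4)*(-1)) = 0*(-4*1) = 0*(-4) = 0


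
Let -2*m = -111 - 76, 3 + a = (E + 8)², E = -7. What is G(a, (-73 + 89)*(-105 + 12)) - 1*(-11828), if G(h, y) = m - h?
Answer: 23847/2 ≈ 11924.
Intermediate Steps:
a = -2 (a = -3 + (-7 + 8)² = -3 + 1² = -3 + 1 = -2)
m = 187/2 (m = -(-111 - 76)/2 = -½*(-187) = 187/2 ≈ 93.500)
G(h, y) = 187/2 - h
G(a, (-73 + 89)*(-105 + 12)) - 1*(-11828) = (187/2 - 1*(-2)) - 1*(-11828) = (187/2 + 2) + 11828 = 191/2 + 11828 = 23847/2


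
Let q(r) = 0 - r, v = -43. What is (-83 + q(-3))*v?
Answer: 3440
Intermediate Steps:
q(r) = -r
(-83 + q(-3))*v = (-83 - 1*(-3))*(-43) = (-83 + 3)*(-43) = -80*(-43) = 3440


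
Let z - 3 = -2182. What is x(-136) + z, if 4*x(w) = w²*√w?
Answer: -2179 + 9248*I*√34 ≈ -2179.0 + 53925.0*I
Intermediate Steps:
z = -2179 (z = 3 - 2182 = -2179)
x(w) = w^(5/2)/4 (x(w) = (w²*√w)/4 = w^(5/2)/4)
x(-136) + z = (-136)^(5/2)/4 - 2179 = (36992*I*√34)/4 - 2179 = 9248*I*√34 - 2179 = -2179 + 9248*I*√34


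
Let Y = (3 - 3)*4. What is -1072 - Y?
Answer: -1072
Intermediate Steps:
Y = 0 (Y = 0*4 = 0)
-1072 - Y = -1072 - 1*0 = -1072 + 0 = -1072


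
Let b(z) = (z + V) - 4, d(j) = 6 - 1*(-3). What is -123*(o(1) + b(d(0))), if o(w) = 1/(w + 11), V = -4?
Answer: -533/4 ≈ -133.25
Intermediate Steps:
d(j) = 9 (d(j) = 6 + 3 = 9)
o(w) = 1/(11 + w)
b(z) = -8 + z (b(z) = (z - 4) - 4 = (-4 + z) - 4 = -8 + z)
-123*(o(1) + b(d(0))) = -123*(1/(11 + 1) + (-8 + 9)) = -123*(1/12 + 1) = -123*13/12 = -533/4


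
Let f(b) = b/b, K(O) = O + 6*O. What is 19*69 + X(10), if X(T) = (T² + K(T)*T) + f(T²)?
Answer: 2112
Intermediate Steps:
K(O) = 7*O
f(b) = 1
X(T) = 1 + 8*T² (X(T) = (T² + (7*T)*T) + 1 = (T² + 7*T²) + 1 = 8*T² + 1 = 1 + 8*T²)
19*69 + X(10) = 19*69 + (1 + 8*10²) = 1311 + (1 + 8*100) = 1311 + (1 + 800) = 1311 + 801 = 2112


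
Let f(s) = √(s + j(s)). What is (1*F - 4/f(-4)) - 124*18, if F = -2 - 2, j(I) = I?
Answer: -2236 + I*√2 ≈ -2236.0 + 1.4142*I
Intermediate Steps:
f(s) = √2*√s (f(s) = √(s + s) = √(2*s) = √2*√s)
F = -4
(1*F - 4/f(-4)) - 124*18 = (1*(-4) - 4*(-I*√2/4)) - 124*18 = (-4 - 4*(-I*√2/4)) - 2232 = (-4 - (-1)*I*√2) - 2232 = (-4 + I*√2) - 2232 = -2236 + I*√2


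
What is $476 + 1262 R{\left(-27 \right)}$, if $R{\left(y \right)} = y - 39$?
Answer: $-82816$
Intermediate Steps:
$R{\left(y \right)} = -39 + y$
$476 + 1262 R{\left(-27 \right)} = 476 + 1262 \left(-39 - 27\right) = 476 + 1262 \left(-66\right) = 476 - 83292 = -82816$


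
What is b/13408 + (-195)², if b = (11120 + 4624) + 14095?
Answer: 509869039/13408 ≈ 38027.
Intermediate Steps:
b = 29839 (b = 15744 + 14095 = 29839)
b/13408 + (-195)² = 29839/13408 + (-195)² = 29839*(1/13408) + 38025 = 29839/13408 + 38025 = 509869039/13408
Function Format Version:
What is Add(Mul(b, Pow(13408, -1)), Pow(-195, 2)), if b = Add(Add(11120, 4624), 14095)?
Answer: Rational(509869039, 13408) ≈ 38027.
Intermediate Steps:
b = 29839 (b = Add(15744, 14095) = 29839)
Add(Mul(b, Pow(13408, -1)), Pow(-195, 2)) = Add(Mul(29839, Pow(13408, -1)), Pow(-195, 2)) = Add(Mul(29839, Rational(1, 13408)), 38025) = Add(Rational(29839, 13408), 38025) = Rational(509869039, 13408)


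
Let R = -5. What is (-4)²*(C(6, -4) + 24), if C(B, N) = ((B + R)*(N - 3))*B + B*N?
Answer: -672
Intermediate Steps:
C(B, N) = B*N + B*(-5 + B)*(-3 + N) (C(B, N) = ((B - 5)*(N - 3))*B + B*N = ((-5 + B)*(-3 + N))*B + B*N = B*(-5 + B)*(-3 + N) + B*N = B*N + B*(-5 + B)*(-3 + N))
(-4)²*(C(6, -4) + 24) = (-4)²*(6*(15 - 4*(-4) - 3*6 + 6*(-4)) + 24) = 16*(6*(15 + 16 - 18 - 24) + 24) = 16*(6*(-11) + 24) = 16*(-66 + 24) = 16*(-42) = -672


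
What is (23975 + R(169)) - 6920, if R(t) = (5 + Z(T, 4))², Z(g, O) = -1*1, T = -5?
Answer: 17071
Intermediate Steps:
Z(g, O) = -1
R(t) = 16 (R(t) = (5 - 1)² = 4² = 16)
(23975 + R(169)) - 6920 = (23975 + 16) - 6920 = 23991 - 6920 = 17071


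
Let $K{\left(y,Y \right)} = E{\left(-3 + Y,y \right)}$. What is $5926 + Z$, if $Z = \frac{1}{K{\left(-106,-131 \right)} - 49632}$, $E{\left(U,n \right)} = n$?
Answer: $\frac{294747387}{49738} \approx 5926.0$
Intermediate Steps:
$K{\left(y,Y \right)} = y$
$Z = - \frac{1}{49738}$ ($Z = \frac{1}{-106 - 49632} = \frac{1}{-49738} = - \frac{1}{49738} \approx -2.0105 \cdot 10^{-5}$)
$5926 + Z = 5926 - \frac{1}{49738} = \frac{294747387}{49738}$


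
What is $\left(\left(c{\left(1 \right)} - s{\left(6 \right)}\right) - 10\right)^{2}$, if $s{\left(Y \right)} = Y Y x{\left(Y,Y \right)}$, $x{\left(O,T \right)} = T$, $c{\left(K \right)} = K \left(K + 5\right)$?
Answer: $48400$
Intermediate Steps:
$c{\left(K \right)} = K \left(5 + K\right)$
$s{\left(Y \right)} = Y^{3}$ ($s{\left(Y \right)} = Y Y Y = Y^{2} Y = Y^{3}$)
$\left(\left(c{\left(1 \right)} - s{\left(6 \right)}\right) - 10\right)^{2} = \left(\left(1 \left(5 + 1\right) - 6^{3}\right) - 10\right)^{2} = \left(\left(1 \cdot 6 - 216\right) - 10\right)^{2} = \left(\left(6 - 216\right) - 10\right)^{2} = \left(-210 - 10\right)^{2} = \left(-220\right)^{2} = 48400$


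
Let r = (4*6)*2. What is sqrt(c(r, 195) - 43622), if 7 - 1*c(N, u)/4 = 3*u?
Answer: I*sqrt(45934) ≈ 214.32*I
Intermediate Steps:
r = 48 (r = 24*2 = 48)
c(N, u) = 28 - 12*u
sqrt(c(r, 195) - 43622) = sqrt((28 - 12*195) - 43622) = sqrt((28 - 2340) - 43622) = sqrt(-2312 - 43622) = sqrt(-45934) = I*sqrt(45934)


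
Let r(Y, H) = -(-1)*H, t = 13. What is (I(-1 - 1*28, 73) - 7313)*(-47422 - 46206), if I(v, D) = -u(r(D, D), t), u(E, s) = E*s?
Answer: 773554536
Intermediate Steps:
r(Y, H) = H
I(v, D) = -13*D (I(v, D) = -D*13 = -13*D)
(I(-1 - 1*28, 73) - 7313)*(-47422 - 46206) = (-13*73 - 7313)*(-47422 - 46206) = (-949 - 7313)*(-93628) = -8262*(-93628) = 773554536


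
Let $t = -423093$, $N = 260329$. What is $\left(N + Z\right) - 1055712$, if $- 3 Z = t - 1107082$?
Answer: $- \frac{855974}{3} \approx -2.8532 \cdot 10^{5}$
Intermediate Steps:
$Z = \frac{1530175}{3}$ ($Z = - \frac{-423093 - 1107082}{3} = \left(- \frac{1}{3}\right) \left(-1530175\right) = \frac{1530175}{3} \approx 5.1006 \cdot 10^{5}$)
$\left(N + Z\right) - 1055712 = \left(260329 + \frac{1530175}{3}\right) - 1055712 = \frac{2311162}{3} - 1055712 = - \frac{855974}{3}$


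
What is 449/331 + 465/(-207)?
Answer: -20324/22839 ≈ -0.88988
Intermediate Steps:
449/331 + 465/(-207) = 449*(1/331) + 465*(-1/207) = 449/331 - 155/69 = -20324/22839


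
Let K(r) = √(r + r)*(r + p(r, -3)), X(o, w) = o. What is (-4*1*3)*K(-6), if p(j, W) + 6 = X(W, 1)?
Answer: 360*I*√3 ≈ 623.54*I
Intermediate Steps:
p(j, W) = -6 + W
K(r) = √2*√r*(-9 + r) (K(r) = √(r + r)*(r + (-6 - 3)) = √(2*r)*(r - 9) = (√2*√r)*(-9 + r) = √2*√r*(-9 + r))
(-4*1*3)*K(-6) = (-4*1*3)*(√2*√(-6)*(-9 - 6)) = (-4*3)*(√2*(I*√6)*(-15)) = -(-360)*I*√3 = 360*I*√3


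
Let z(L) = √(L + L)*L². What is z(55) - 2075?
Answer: -2075 + 3025*√110 ≈ 29651.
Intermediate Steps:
z(L) = √2*L^(5/2) (z(L) = √(2*L)*L² = (√2*√L)*L² = √2*L^(5/2))
z(55) - 2075 = √2*55^(5/2) - 2075 = √2*(3025*√55) - 2075 = 3025*√110 - 2075 = -2075 + 3025*√110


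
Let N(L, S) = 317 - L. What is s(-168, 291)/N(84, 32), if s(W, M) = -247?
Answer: -247/233 ≈ -1.0601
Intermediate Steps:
s(-168, 291)/N(84, 32) = -247/(317 - 1*84) = -247/(317 - 84) = -247/233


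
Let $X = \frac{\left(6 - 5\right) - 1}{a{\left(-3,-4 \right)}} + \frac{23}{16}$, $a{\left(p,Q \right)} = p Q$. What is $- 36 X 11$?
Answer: $- \frac{2277}{4} \approx -569.25$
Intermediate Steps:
$a{\left(p,Q \right)} = Q p$
$X = \frac{23}{16}$ ($X = \frac{\left(6 - 5\right) - 1}{\left(-4\right) \left(-3\right)} + \frac{23}{16} = \frac{1 - 1}{12} + 23 \cdot \frac{1}{16} = 0 \cdot \frac{1}{12} + \frac{23}{16} = 0 + \frac{23}{16} = \frac{23}{16} \approx 1.4375$)
$- 36 X 11 = \left(-36\right) \frac{23}{16} \cdot 11 = \left(- \frac{207}{4}\right) 11 = - \frac{2277}{4}$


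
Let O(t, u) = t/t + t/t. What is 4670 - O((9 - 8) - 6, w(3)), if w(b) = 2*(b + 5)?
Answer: 4668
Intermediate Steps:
w(b) = 10 + 2*b (w(b) = 2*(5 + b) = 10 + 2*b)
O(t, u) = 2 (O(t, u) = 1 + 1 = 2)
4670 - O((9 - 8) - 6, w(3)) = 4670 - 1*2 = 4670 - 2 = 4668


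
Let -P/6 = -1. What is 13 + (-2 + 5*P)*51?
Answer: 1441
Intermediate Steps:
P = 6 (P = -6*(-1) = 6)
13 + (-2 + 5*P)*51 = 13 + (-2 + 5*6)*51 = 13 + (-2 + 30)*51 = 13 + 28*51 = 13 + 1428 = 1441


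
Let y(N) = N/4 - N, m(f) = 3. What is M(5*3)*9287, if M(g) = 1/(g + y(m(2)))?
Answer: 37148/51 ≈ 728.39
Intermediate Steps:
y(N) = -3*N/4 (y(N) = N*(¼) - N = N/4 - N = -3*N/4)
M(g) = 1/(-9/4 + g) (M(g) = 1/(g - ¾*3) = 1/(g - 9/4) = 1/(-9/4 + g))
M(5*3)*9287 = (4/(-9 + 4*(5*3)))*9287 = (4/(-9 + 4*15))*9287 = (4/(-9 + 60))*9287 = (4/51)*9287 = 37148/51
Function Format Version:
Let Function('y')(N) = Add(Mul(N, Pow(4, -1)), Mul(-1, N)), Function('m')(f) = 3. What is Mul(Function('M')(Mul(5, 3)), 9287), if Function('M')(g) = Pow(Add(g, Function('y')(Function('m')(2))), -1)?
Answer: Rational(37148, 51) ≈ 728.39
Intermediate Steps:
Function('y')(N) = Mul(Rational(-3, 4), N) (Function('y')(N) = Add(Mul(N, Rational(1, 4)), Mul(-1, N)) = Add(Mul(Rational(1, 4), N), Mul(-1, N)) = Mul(Rational(-3, 4), N))
Function('M')(g) = Pow(Add(Rational(-9, 4), g), -1) (Function('M')(g) = Pow(Add(g, Mul(Rational(-3, 4), 3)), -1) = Pow(Add(g, Rational(-9, 4)), -1) = Pow(Add(Rational(-9, 4), g), -1))
Mul(Function('M')(Mul(5, 3)), 9287) = Mul(Mul(4, Pow(Add(-9, Mul(4, Mul(5, 3))), -1)), 9287) = Mul(Mul(4, Pow(Add(-9, Mul(4, 15)), -1)), 9287) = Mul(Mul(4, Pow(Add(-9, 60), -1)), 9287) = Mul(Mul(4, Pow(51, -1)), 9287) = Mul(Mul(4, Rational(1, 51)), 9287) = Mul(Rational(4, 51), 9287) = Rational(37148, 51)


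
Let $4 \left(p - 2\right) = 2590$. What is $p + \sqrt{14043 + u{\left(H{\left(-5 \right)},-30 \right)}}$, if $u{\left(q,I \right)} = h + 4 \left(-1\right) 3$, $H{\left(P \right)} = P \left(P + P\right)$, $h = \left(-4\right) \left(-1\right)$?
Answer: $\frac{1299}{2} + \sqrt{14035} \approx 767.97$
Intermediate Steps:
$h = 4$
$p = \frac{1299}{2}$ ($p = 2 + \frac{1}{4} \cdot 2590 = 2 + \frac{1295}{2} = \frac{1299}{2} \approx 649.5$)
$H{\left(P \right)} = 2 P^{2}$ ($H{\left(P \right)} = P 2 P = 2 P^{2}$)
$u{\left(q,I \right)} = -8$ ($u{\left(q,I \right)} = 4 + 4 \left(-1\right) 3 = 4 - 12 = -8$)
$p + \sqrt{14043 + u{\left(H{\left(-5 \right)},-30 \right)}} = \frac{1299}{2} + \sqrt{14043 - 8} = \frac{1299}{2} + \sqrt{14035}$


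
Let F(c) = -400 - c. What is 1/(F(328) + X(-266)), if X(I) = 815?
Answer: 1/87 ≈ 0.011494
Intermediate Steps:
1/(F(328) + X(-266)) = 1/((-400 - 1*328) + 815) = 1/((-400 - 328) + 815) = 1/(-728 + 815) = 1/87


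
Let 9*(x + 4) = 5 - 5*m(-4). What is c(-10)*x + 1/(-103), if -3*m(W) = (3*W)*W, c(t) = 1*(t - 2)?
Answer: -20191/309 ≈ -65.343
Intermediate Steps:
c(t) = -2 + t (c(t) = 1*(-2 + t) = -2 + t)
m(W) = -W² (m(W) = -3*W*W/3 = -W²)
x = 49/9 (x = -4 + (5 - (-5)*(-4)²)/9 = -4 + (5 - (-5)*16)/9 = -4 + (5 - 5*(-16))/9 = -4 + (5 + 80)/9 = -4 + (⅑)*85 = -4 + 85/9 = 49/9 ≈ 5.4444)
c(-10)*x + 1/(-103) = (-2 - 10)*(49/9) + 1/(-103) = -12*49/9 - 1/103 = -196/3 - 1/103 = -20191/309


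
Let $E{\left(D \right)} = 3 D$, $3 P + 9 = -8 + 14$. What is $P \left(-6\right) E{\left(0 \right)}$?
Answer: $0$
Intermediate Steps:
$P = -1$ ($P = -3 + \frac{-8 + 14}{3} = -3 + \frac{1}{3} \cdot 6 = -3 + 2 = -1$)
$P \left(-6\right) E{\left(0 \right)} = \left(-1\right) \left(-6\right) 3 \cdot 0 = 6 \cdot 0 = 0$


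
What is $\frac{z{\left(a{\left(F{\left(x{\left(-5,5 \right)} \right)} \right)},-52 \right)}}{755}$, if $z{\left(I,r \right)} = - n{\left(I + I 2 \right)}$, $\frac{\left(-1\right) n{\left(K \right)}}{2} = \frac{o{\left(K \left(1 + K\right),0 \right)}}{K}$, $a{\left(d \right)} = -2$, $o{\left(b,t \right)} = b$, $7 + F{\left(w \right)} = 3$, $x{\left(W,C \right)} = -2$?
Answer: $- \frac{2}{151} \approx -0.013245$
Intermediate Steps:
$F{\left(w \right)} = -4$ ($F{\left(w \right)} = -7 + 3 = -4$)
$n{\left(K \right)} = -2 - 2 K$ ($n{\left(K \right)} = - 2 \frac{K \left(1 + K\right)}{K} = - 2 \left(1 + K\right) = -2 - 2 K$)
$z{\left(I,r \right)} = 2 + 6 I$ ($z{\left(I,r \right)} = - (-2 - 2 \left(I + I 2\right)) = - (-2 - 2 \left(I + 2 I\right)) = - (-2 - 2 \cdot 3 I) = - (-2 - 6 I) = 2 + 6 I$)
$\frac{z{\left(a{\left(F{\left(x{\left(-5,5 \right)} \right)} \right)},-52 \right)}}{755} = \frac{2 + 6 \left(-2\right)}{755} = \left(2 - 12\right) \frac{1}{755} = \left(-10\right) \frac{1}{755} = - \frac{2}{151}$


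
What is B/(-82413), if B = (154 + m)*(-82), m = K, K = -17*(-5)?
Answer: 19598/82413 ≈ 0.23780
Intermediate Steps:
K = 85
m = 85
B = -19598 (B = (154 + 85)*(-82) = 239*(-82) = -19598)
B/(-82413) = -19598/(-82413) = -19598*(-1/82413) = 19598/82413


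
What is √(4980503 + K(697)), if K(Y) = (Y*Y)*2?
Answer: √5952121 ≈ 2439.7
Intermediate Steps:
K(Y) = 2*Y² (K(Y) = Y²*2 = 2*Y²)
√(4980503 + K(697)) = √(4980503 + 2*697²) = √(4980503 + 2*485809) = √(4980503 + 971618) = √5952121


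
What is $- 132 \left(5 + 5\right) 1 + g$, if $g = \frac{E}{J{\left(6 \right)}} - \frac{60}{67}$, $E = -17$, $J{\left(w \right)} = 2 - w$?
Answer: $- \frac{352861}{268} \approx -1316.6$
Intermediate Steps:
$g = \frac{899}{268}$ ($g = - \frac{17}{2 - 6} - \frac{60}{67} = - \frac{17}{-4} - \frac{60}{67} = \left(-17\right) \left(- \frac{1}{4}\right) - \frac{60}{67} = \frac{17}{4} - \frac{60}{67} = \frac{899}{268} \approx 3.3545$)
$- 132 \left(5 + 5\right) 1 + g = - 132 \left(5 + 5\right) 1 + \frac{899}{268} = - 132 \cdot 10 \cdot 1 + \frac{899}{268} = \left(-132\right) 10 + \frac{899}{268} = -1320 + \frac{899}{268} = - \frac{352861}{268}$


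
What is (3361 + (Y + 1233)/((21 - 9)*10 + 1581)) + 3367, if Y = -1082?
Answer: 11444479/1701 ≈ 6728.1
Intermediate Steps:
(3361 + (Y + 1233)/((21 - 9)*10 + 1581)) + 3367 = (3361 + (-1082 + 1233)/((21 - 9)*10 + 1581)) + 3367 = (3361 + 151/(12*10 + 1581)) + 3367 = (3361 + 151/(120 + 1581)) + 3367 = (3361 + 151/1701) + 3367 = 5717212/1701 + 3367 = 11444479/1701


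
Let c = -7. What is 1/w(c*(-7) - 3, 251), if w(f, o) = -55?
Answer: -1/55 ≈ -0.018182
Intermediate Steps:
1/w(c*(-7) - 3, 251) = 1/(-55) = -1/55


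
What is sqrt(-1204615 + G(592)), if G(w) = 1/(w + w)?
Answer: I*sqrt(105543547766)/296 ≈ 1097.5*I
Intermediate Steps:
G(w) = 1/(2*w)
sqrt(-1204615 + G(592)) = sqrt(-1204615 + (1/2)/592) = sqrt(-1204615 + (1/2)*(1/592)) = sqrt(-1204615 + 1/1184) = sqrt(-1426264159/1184) = I*sqrt(105543547766)/296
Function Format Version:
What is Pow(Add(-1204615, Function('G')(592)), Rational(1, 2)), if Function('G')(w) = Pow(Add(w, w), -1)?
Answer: Mul(Rational(1, 296), I, Pow(105543547766, Rational(1, 2))) ≈ Mul(1097.5, I)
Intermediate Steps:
Function('G')(w) = Mul(Rational(1, 2), Pow(w, -1)) (Function('G')(w) = Pow(Mul(2, w), -1) = Mul(Rational(1, 2), Pow(w, -1)))
Pow(Add(-1204615, Function('G')(592)), Rational(1, 2)) = Pow(Add(-1204615, Mul(Rational(1, 2), Pow(592, -1))), Rational(1, 2)) = Pow(Add(-1204615, Mul(Rational(1, 2), Rational(1, 592))), Rational(1, 2)) = Pow(Add(-1204615, Rational(1, 1184)), Rational(1, 2)) = Pow(Rational(-1426264159, 1184), Rational(1, 2)) = Mul(Rational(1, 296), I, Pow(105543547766, Rational(1, 2)))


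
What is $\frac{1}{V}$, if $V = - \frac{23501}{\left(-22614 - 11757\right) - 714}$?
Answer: $\frac{35085}{23501} \approx 1.4929$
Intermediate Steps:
$V = \frac{23501}{35085}$ ($V = - \frac{23501}{-34371 - 714} = - \frac{23501}{-35085} = \left(-23501\right) \left(- \frac{1}{35085}\right) = \frac{23501}{35085} \approx 0.66983$)
$\frac{1}{V} = \frac{1}{\frac{23501}{35085}} = \frac{35085}{23501}$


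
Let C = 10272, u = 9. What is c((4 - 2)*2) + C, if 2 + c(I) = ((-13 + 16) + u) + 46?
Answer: 10328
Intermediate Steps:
c(I) = 56 (c(I) = -2 + (((-13 + 16) + 9) + 46) = -2 + ((3 + 9) + 46) = -2 + (12 + 46) = -2 + 58 = 56)
c((4 - 2)*2) + C = 56 + 10272 = 10328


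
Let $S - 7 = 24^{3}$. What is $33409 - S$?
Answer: $19578$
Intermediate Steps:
$S = 13831$ ($S = 7 + 24^{3} = 7 + 13824 = 13831$)
$33409 - S = 33409 - 13831 = 19578$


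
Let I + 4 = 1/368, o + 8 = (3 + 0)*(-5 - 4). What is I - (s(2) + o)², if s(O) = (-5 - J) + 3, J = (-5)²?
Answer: -1416063/368 ≈ -3848.0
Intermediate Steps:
J = 25
s(O) = -27 (s(O) = (-5 - 1*25) + 3 = (-5 - 25) + 3 = -30 + 3 = -27)
o = -35 (o = -8 + (3 + 0)*(-5 - 4) = -8 + 3*(-9) = -8 - 27 = -35)
I = -1471/368 (I = -4 + 1/368 = -1471/368 ≈ -3.9973)
I - (s(2) + o)² = -1471/368 - (-27 - 35)² = -1471/368 - 1*(-62)² = -1471/368 - 1*3844 = -1471/368 - 3844 = -1416063/368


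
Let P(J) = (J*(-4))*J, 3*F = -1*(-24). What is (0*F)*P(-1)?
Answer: 0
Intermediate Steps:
F = 8 (F = (-1*(-24))/3 = (1/3)*24 = 8)
P(J) = -4*J**2 (P(J) = (-4*J)*J = -4*J**2)
(0*F)*P(-1) = (0*8)*(-4*(-1)**2) = 0*(-4*1) = 0*(-4) = 0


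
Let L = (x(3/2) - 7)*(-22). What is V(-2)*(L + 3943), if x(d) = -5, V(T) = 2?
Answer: 8414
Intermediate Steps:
L = 264 (L = (-5 - 7)*(-22) = -12*(-22) = 264)
V(-2)*(L + 3943) = 2*(264 + 3943) = 2*4207 = 8414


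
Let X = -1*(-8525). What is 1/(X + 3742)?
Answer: 1/12267 ≈ 8.1519e-5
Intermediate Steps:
X = 8525
1/(X + 3742) = 1/(8525 + 3742) = 1/12267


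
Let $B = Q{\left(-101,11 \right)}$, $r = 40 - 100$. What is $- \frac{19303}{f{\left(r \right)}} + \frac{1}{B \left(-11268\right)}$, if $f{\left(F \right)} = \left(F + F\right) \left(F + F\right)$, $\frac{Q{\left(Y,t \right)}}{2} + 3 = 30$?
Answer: $- \frac{163129853}{121694400} \approx -1.3405$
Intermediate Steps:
$r = -60$
$Q{\left(Y,t \right)} = 54$ ($Q{\left(Y,t \right)} = -6 + 2 \cdot 30 = -6 + 60 = 54$)
$f{\left(F \right)} = 4 F^{2}$ ($f{\left(F \right)} = 2 F 2 F = 4 F^{2}$)
$B = 54$
$- \frac{19303}{f{\left(r \right)}} + \frac{1}{B \left(-11268\right)} = - \frac{19303}{4 \left(-60\right)^{2}} + \frac{1}{54 \left(-11268\right)} = - \frac{19303}{4 \cdot 3600} + \frac{1}{54} \left(- \frac{1}{11268}\right) = - \frac{19303}{14400} - \frac{1}{608472} = - \frac{163129853}{121694400}$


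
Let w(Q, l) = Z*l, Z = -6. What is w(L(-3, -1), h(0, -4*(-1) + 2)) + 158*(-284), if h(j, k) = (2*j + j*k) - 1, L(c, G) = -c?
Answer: -44866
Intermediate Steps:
h(j, k) = -1 + 2*j + j*k
w(Q, l) = -6*l
w(L(-3, -1), h(0, -4*(-1) + 2)) + 158*(-284) = -6*(-1 + 2*0 + 0*(-4*(-1) + 2)) + 158*(-284) = -6*(-1 + 0 + 0*(4 + 2)) - 44872 = -6*(-1 + 0 + 0*6) - 44872 = -6*(-1 + 0 + 0) - 44872 = -6*(-1) - 44872 = 6 - 44872 = -44866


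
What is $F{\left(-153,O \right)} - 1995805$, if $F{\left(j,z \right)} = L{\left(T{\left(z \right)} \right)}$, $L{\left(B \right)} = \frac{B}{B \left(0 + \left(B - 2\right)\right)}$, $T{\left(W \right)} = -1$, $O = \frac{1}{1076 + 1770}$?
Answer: $- \frac{5987416}{3} \approx -1.9958 \cdot 10^{6}$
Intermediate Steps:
$O = \frac{1}{2846} \approx 0.00035137$
$L{\left(B \right)} = \frac{1}{-2 + B}$ ($L{\left(B \right)} = \frac{B}{B \left(0 + \left(B - 2\right)\right)} = \frac{B}{B \left(0 + \left(-2 + B\right)\right)} = \frac{B}{B \left(-2 + B\right)} = B \frac{1}{B \left(-2 + B\right)} = \frac{1}{-2 + B}$)
$F{\left(j,z \right)} = - \frac{1}{3}$ ($F{\left(j,z \right)} = \frac{1}{-2 - 1} = \frac{1}{-3} = - \frac{1}{3}$)
$F{\left(-153,O \right)} - 1995805 = - \frac{1}{3} - 1995805 = - \frac{5987416}{3}$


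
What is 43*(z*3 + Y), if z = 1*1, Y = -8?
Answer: -215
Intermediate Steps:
z = 1
43*(z*3 + Y) = 43*(1*3 - 8) = 43*(3 - 8) = 43*(-5) = -215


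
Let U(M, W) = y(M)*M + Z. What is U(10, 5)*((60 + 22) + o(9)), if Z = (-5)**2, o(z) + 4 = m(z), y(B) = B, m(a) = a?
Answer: 10875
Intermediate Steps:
o(z) = -4 + z
Z = 25
U(M, W) = 25 + M**2 (U(M, W) = M*M + 25 = M**2 + 25 = 25 + M**2)
U(10, 5)*((60 + 22) + o(9)) = (25 + 10**2)*((60 + 22) + (-4 + 9)) = (25 + 100)*(82 + 5) = 125*87 = 10875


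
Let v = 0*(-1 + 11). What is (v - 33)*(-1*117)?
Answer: 3861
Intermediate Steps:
v = 0 (v = 0*10 = 0)
(v - 33)*(-1*117) = (0 - 33)*(-1*117) = -33*(-117) = 3861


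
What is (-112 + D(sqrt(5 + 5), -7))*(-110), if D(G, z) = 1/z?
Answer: 86350/7 ≈ 12336.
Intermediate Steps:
(-112 + D(sqrt(5 + 5), -7))*(-110) = (-112 + 1/(-7))*(-110) = (-112 - 1/7)*(-110) = -785/7*(-110) = 86350/7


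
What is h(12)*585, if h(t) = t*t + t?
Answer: 91260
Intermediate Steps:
h(t) = t + t**2 (h(t) = t**2 + t = t + t**2)
h(12)*585 = (12*(1 + 12))*585 = (12*13)*585 = 156*585 = 91260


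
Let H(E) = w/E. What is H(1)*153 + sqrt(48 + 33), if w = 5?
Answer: 774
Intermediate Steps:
H(E) = 5/E
H(1)*153 + sqrt(48 + 33) = (5/1)*153 + sqrt(48 + 33) = (5*1)*153 + sqrt(81) = 5*153 + 9 = 765 + 9 = 774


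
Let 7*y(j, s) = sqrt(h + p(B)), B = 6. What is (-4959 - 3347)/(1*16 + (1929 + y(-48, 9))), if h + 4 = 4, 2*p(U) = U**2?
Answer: -791603330/185368207 + 174426*sqrt(2)/185368207 ≈ -4.2691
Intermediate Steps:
p(U) = U**2/2
h = 0 (h = -4 + 4 = 0)
y(j, s) = 3*sqrt(2)/7 (y(j, s) = sqrt(0 + (1/2)*6**2)/7 = sqrt(0 + (1/2)*36)/7 = sqrt(0 + 18)/7 = sqrt(18)/7 = (3*sqrt(2))/7 = 3*sqrt(2)/7)
(-4959 - 3347)/(1*16 + (1929 + y(-48, 9))) = (-4959 - 3347)/(1*16 + (1929 + 3*sqrt(2)/7)) = -8306/(16 + (1929 + 3*sqrt(2)/7)) = -8306/(1945 + 3*sqrt(2)/7)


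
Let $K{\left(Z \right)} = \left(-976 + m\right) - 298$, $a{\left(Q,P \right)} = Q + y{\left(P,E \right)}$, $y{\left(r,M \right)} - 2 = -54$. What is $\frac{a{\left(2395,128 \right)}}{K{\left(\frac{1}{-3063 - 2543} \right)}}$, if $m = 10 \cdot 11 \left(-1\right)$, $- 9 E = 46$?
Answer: $- \frac{2343}{1384} \approx -1.6929$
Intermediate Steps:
$E = - \frac{46}{9}$ ($E = \left(- \frac{1}{9}\right) 46 = - \frac{46}{9} \approx -5.1111$)
$m = -110$ ($m = 110 \left(-1\right) = -110$)
$y{\left(r,M \right)} = -52$ ($y{\left(r,M \right)} = 2 - 54 = -52$)
$a{\left(Q,P \right)} = -52 + Q$ ($a{\left(Q,P \right)} = Q - 52 = -52 + Q$)
$K{\left(Z \right)} = -1384$ ($K{\left(Z \right)} = \left(-976 - 110\right) - 298 = -1086 - 298 = -1384$)
$\frac{a{\left(2395,128 \right)}}{K{\left(\frac{1}{-3063 - 2543} \right)}} = \frac{-52 + 2395}{-1384} = 2343 \left(- \frac{1}{1384}\right) = - \frac{2343}{1384}$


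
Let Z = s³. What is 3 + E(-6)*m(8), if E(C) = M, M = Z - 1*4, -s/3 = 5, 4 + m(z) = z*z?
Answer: -202737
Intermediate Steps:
m(z) = -4 + z² (m(z) = -4 + z*z = -4 + z²)
s = -15 (s = -3*5 = -15)
Z = -3375 (Z = (-15)³ = -3375)
M = -3379 (M = -3375 - 1*4 = -3375 - 4 = -3379)
E(C) = -3379
3 + E(-6)*m(8) = 3 - 3379*(-4 + 8²) = 3 - 3379*(-4 + 64) = 3 - 3379*60 = 3 - 202740 = -202737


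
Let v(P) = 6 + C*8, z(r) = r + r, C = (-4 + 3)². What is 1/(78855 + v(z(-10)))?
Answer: 1/78869 ≈ 1.2679e-5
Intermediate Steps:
C = 1 (C = (-1)² = 1)
z(r) = 2*r
v(P) = 14 (v(P) = 6 + 1*8 = 6 + 8 = 14)
1/(78855 + v(z(-10))) = 1/(78855 + 14) = 1/78869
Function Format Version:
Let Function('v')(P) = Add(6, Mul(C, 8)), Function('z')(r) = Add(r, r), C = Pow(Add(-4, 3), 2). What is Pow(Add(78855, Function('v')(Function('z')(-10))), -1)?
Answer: Rational(1, 78869) ≈ 1.2679e-5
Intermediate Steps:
C = 1 (C = Pow(-1, 2) = 1)
Function('z')(r) = Mul(2, r)
Function('v')(P) = 14 (Function('v')(P) = Add(6, Mul(1, 8)) = Add(6, 8) = 14)
Pow(Add(78855, Function('v')(Function('z')(-10))), -1) = Pow(Add(78855, 14), -1) = Pow(78869, -1) = Rational(1, 78869)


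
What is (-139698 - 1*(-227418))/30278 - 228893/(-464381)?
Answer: 23832961787/7030263959 ≈ 3.3901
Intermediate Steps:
(-139698 - 1*(-227418))/30278 - 228893/(-464381) = (-139698 + 227418)*(1/30278) - 228893*(-1/464381) = 87720*(1/30278) + 228893/464381 = 43860/15139 + 228893/464381 = 23832961787/7030263959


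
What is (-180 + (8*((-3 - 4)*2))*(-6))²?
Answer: 242064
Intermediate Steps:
(-180 + (8*((-3 - 4)*2))*(-6))² = (-180 + (8*(-7*2))*(-6))² = (-180 + (8*(-14))*(-6))² = (-180 - 112*(-6))² = (-180 + 672)² = 492² = 242064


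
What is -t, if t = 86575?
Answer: -86575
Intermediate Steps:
-t = -1*86575 = -86575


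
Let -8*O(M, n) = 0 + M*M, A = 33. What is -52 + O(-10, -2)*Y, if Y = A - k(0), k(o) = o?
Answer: -929/2 ≈ -464.50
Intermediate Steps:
O(M, n) = -M²/8 (O(M, n) = -(0 + M*M)/8 = -(0 + M²)/8 = -M²/8)
Y = 33 (Y = 33 - 1*0 = 33 + 0 = 33)
-52 + O(-10, -2)*Y = -52 - ⅛*(-10)²*33 = -52 - ⅛*100*33 = -52 - 25/2*33 = -52 - 825/2 = -929/2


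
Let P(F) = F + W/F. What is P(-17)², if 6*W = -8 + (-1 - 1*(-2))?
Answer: 2982529/10404 ≈ 286.67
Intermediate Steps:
W = -7/6 (W = (-8 + (-1 - 1*(-2)))/6 = (-8 + (-1 + 2))/6 = (-8 + 1)/6 = (⅙)*(-7) = -7/6 ≈ -1.1667)
P(F) = F - 7/(6*F)
P(-17)² = (-17 - 7/6/(-17))² = (-17 - 7/6*(-1/17))² = (-17 + 7/102)² = (-1727/102)² = 2982529/10404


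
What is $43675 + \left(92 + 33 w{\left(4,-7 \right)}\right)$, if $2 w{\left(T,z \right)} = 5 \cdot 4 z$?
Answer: $41457$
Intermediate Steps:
$w{\left(T,z \right)} = 10 z$ ($w{\left(T,z \right)} = \frac{5 \cdot 4 z}{2} = \frac{20 z}{2} = 10 z$)
$43675 + \left(92 + 33 w{\left(4,-7 \right)}\right) = 43675 + \left(92 + 33 \cdot 10 \left(-7\right)\right) = 43675 + \left(92 + 33 \left(-70\right)\right) = 43675 + \left(92 - 2310\right) = 43675 - 2218 = 41457$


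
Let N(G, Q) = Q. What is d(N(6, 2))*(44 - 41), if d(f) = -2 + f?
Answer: 0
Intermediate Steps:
d(N(6, 2))*(44 - 41) = (-2 + 2)*(44 - 41) = 0*3 = 0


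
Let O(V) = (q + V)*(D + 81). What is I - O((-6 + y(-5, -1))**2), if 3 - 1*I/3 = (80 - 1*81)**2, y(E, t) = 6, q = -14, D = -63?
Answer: 258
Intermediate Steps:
O(V) = -252 + 18*V (O(V) = (-14 + V)*(-63 + 81) = (-14 + V)*18 = -252 + 18*V)
I = 6 (I = 9 - 3*(80 - 1*81)**2 = 9 - 3*(80 - 81)**2 = 9 - 3*(-1)**2 = 9 - 3*1 = 9 - 3 = 6)
I - O((-6 + y(-5, -1))**2) = 6 - (-252 + 18*(-6 + 6)**2) = 6 - (-252 + 18*0**2) = 6 - (-252 + 18*0) = 6 - (-252 + 0) = 6 - 1*(-252) = 6 + 252 = 258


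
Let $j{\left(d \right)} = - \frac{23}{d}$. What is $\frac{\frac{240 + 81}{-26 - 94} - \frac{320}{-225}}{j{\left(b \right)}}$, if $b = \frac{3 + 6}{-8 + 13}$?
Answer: $\frac{451}{4600} \approx 0.098043$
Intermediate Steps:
$b = \frac{9}{5} \approx 1.8$
$\frac{\frac{240 + 81}{-26 - 94} - \frac{320}{-225}}{j{\left(b \right)}} = \frac{\frac{240 + 81}{-26 - 94} - \frac{320}{-225}}{\left(-23\right) \frac{1}{\frac{9}{5}}} = \frac{\frac{321}{-120} - 320 \left(- \frac{1}{225}\right)}{\left(-23\right) \frac{5}{9}} = \frac{321 \left(- \frac{1}{120}\right) - - \frac{64}{45}}{- \frac{115}{9}} = \left(- \frac{107}{40} + \frac{64}{45}\right) \left(- \frac{9}{115}\right) = \left(- \frac{451}{360}\right) \left(- \frac{9}{115}\right) = \frac{451}{4600}$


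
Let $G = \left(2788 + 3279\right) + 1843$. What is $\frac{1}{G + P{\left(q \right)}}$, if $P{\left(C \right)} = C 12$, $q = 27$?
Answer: $\frac{1}{8234} \approx 0.00012145$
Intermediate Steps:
$G = 7910$ ($G = 6067 + 1843 = 7910$)
$P{\left(C \right)} = 12 C$
$\frac{1}{G + P{\left(q \right)}} = \frac{1}{7910 + 12 \cdot 27} = \frac{1}{7910 + 324} = \frac{1}{8234}$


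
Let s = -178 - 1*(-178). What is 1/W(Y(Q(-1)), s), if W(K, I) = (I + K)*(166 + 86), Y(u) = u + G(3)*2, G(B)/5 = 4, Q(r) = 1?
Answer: 1/10332 ≈ 9.6787e-5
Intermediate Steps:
G(B) = 20 (G(B) = 5*4 = 20)
s = 0 (s = -178 + 178 = 0)
Y(u) = 40 + u (Y(u) = u + 20*2 = u + 40 = 40 + u)
W(K, I) = 252*I + 252*K (W(K, I) = (I + K)*252 = 252*I + 252*K)
1/W(Y(Q(-1)), s) = 1/(252*0 + 252*(40 + 1)) = 1/(0 + 252*41) = 1/(0 + 10332) = 1/10332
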